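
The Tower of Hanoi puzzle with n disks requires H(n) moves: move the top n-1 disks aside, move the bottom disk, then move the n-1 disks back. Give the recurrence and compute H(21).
Moving n disks = move the top n-1 disks aside (H(n-1) moves) + move the largest disk (1 move) + move the n-1 disks back on top (H(n-1) moves), so H(n) = 2H(n-1) + 1, with H(1) = 1 (a single disk takes one move).
First terms: 1, 3, 7, 15, 31, 63, … — each is one less than a power of 2. Indeed H(n) + 1 = 2(H(n-1) + 1) with H(1) + 1 = 2, so H(n) + 1 = 2ⁿ and H(n) = 2ⁿ - 1.
Hence H(21) = 2^21 - 1 = 2097152 - 1 = 2097151.

H(n) = 2H(n-1) + 1, H(1) = 1; H(21) = 2097151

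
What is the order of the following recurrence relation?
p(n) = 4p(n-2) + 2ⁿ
The order is the largest lag k for which p(n-k) appears. Here the deepest term is p(n-2) (the 2ⁿ term is non-homogeneous and does not affect the order), so the order is 2.

Order 2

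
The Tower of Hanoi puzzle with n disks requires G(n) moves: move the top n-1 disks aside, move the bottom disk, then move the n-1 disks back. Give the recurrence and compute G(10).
Moving n disks = move the top n-1 disks aside (G(n-1) moves) + move the largest disk (1 move) + move the n-1 disks back on top (G(n-1) moves), so G(n) = 2G(n-1) + 1, with G(1) = 1 (a single disk takes one move).
First terms: 1, 3, 7, 15, 31, 63, … — each is one less than a power of 2. Indeed G(n) + 1 = 2(G(n-1) + 1) with G(1) + 1 = 2, so G(n) + 1 = 2ⁿ and G(n) = 2ⁿ - 1.
Hence G(10) = 2^10 - 1 = 1024 - 1 = 1023.

G(n) = 2G(n-1) + 1, G(1) = 1; G(10) = 1023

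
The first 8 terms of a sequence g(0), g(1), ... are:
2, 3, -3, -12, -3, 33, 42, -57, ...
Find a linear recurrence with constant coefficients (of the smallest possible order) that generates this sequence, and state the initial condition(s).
Look for the lowest-order linear relation among consecutive terms.
Observation: g(n) - 1·g(n-1) - (-3)·g(n-2) = 0 holds for the shown terms, and no order-1 relation g(n) = α·g(n-1) + β fits.
Check at n=3: 1·-3 + (-3)·3 = -12. ✓

g(n) = g(n-1) - 3g(n-2), g(0) = 2, g(1) = 3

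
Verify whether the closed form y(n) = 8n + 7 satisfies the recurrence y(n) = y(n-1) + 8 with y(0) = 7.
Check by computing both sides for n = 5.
From the recurrence with y(0) = 7:
  y(0) = 7, y(1) = 15, y(2) = 23, y(3) = 31, y(4) = 39, y(5) = 47
  so the recurrence gives y(5) = 47.
From the proposed closed form y(n) = 8n + 7:
  y(5) = 47.
Both sides give 47 at n = 5, and the initial condition(s) match, so the closed form is consistent.

Yes, the closed form is correct.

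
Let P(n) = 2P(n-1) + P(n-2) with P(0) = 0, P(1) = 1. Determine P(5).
Computing the sequence terms:
0, 1, 2, 5, 12, 29

29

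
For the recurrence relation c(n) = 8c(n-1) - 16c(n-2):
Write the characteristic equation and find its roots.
Substitute c(n) = rⁿ and divide through by rⁿ⁻²: r² - 8r + 16 = 0
Factor: (r - 4)² = 0, so r = 4 (double root).
General solution: c(n) = (A + Bn)·4ⁿ

Characteristic: r² - 8r + 16 = 0, Roots: r = 4 (double root)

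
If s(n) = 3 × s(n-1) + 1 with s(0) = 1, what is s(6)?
Computing step by step:
s(0) = 1
s(1) = 3 × 1 + 1 = 4
s(2) = 3 × 4 + 1 = 13
s(3) = 3 × 13 + 1 = 40
s(4) = 3 × 40 + 1 = 121
s(5) = 3 × 121 + 1 = 364
s(6) = 3 × 364 + 1 = 1093

1093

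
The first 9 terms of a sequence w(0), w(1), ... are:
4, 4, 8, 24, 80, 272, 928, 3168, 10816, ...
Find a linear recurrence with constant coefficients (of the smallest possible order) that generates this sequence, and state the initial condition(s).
Look for the lowest-order linear relation among consecutive terms.
Observation: w(n) - 4·w(n-1) - (-2)·w(n-2) = 0 holds for the shown terms, and no order-1 relation w(n) = α·w(n-1) + β fits.
Check at n=3: 4·8 + (-2)·4 = 24. ✓

w(n) = 4w(n-1) - 2w(n-2), w(0) = 4, w(1) = 4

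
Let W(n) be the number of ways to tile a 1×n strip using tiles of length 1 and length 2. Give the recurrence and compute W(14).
Condition on the last tile: it has length 1 (leaving a 1×(n-1) strip) or length 2 (leaving a 1×(n-2) strip), so W(n) = W(n-1) + W(n-2) (order-2 linear recurrence).
For 0 ≤ i < 2 only unit tiles fit, so W(i) = 1.
Iterating the recurrence: W(2) = 2, W(3) = 3, W(4) = 5, W(5) = 8, W(6) = 13, W(7) = 21, W(8) = 34, W(9) = 55, W(10) = 89, W(11) = 144, W(12) = 233, W(13) = 377, W(14) = 610.

W(n) = W(n-1) + W(n-2), with W(i) = 1 for 0 ≤ i < 2; W(14) = 610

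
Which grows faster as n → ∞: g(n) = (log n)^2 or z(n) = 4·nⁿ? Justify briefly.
Comparing growth rates:
Growth-rate hierarchy: log n ≺ any polynomial ≺ any exponential cⁿ (c>1) ≺ n! ≺ nⁿ.
super-exponential nⁿ dominates polylogarithmic (log n)^2 asymptotically.

z(n) grows faster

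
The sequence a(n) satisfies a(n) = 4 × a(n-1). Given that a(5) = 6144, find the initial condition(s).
In general a(n) = 4ⁿ · a(0). At n = 5: a(0) = a(5) / 4^5 = 6144 / 1024 = 6.

a(0) = 6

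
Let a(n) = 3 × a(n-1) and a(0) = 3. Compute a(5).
Computing step by step:
a(0) = 3
a(1) = 3 × 3 = 9
a(2) = 3 × 9 = 27
a(3) = 3 × 27 = 81
a(4) = 3 × 81 = 243
a(5) = 3 × 243 = 729

729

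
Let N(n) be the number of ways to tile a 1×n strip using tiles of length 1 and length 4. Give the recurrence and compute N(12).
Condition on the last tile: it has length 1 (leaving a 1×(n-1) strip) or length 4 (leaving a 1×(n-4) strip), so N(n) = N(n-1) + N(n-4) (order-4 linear recurrence).
For 0 ≤ i < 4 only unit tiles fit, so N(i) = 1.
Iterating the recurrence: N(4) = 2, N(5) = 3, N(6) = 4, N(7) = 5, N(8) = 7, N(9) = 10, N(10) = 14, N(11) = 19, N(12) = 26.

N(n) = N(n-1) + N(n-4), with N(i) = 1 for 0 ≤ i < 4; N(12) = 26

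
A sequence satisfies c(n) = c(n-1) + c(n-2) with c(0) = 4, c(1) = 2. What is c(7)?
Computing the sequence terms:
4, 2, 6, 8, 14, 22, 36, 58

58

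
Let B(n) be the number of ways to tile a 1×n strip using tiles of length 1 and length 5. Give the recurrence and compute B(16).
Condition on the last tile: it has length 1 (leaving a 1×(n-1) strip) or length 5 (leaving a 1×(n-5) strip), so B(n) = B(n-1) + B(n-5) (order-5 linear recurrence).
For 0 ≤ i < 5 only unit tiles fit, so B(i) = 1.
Iterating the recurrence: B(5) = 2, B(6) = 3, B(7) = 4, B(8) = 5, B(9) = 6, B(10) = 8, B(11) = 11, B(12) = 15, B(13) = 20, B(14) = 26, B(15) = 34, B(16) = 45.

B(n) = B(n-1) + B(n-5), with B(i) = 1 for 0 ≤ i < 5; B(16) = 45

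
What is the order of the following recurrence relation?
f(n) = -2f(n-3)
The order is the largest lag k for which f(n-k) appears. Here the deepest term is f(n-3), so the order is 3.

Order 3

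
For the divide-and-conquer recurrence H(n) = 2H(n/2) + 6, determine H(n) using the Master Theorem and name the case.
Master Theorem template: H(n) = a·H(n/b) + f(n).
Here: a=2, b=2, f(n)=6
Compute log_b(a) = log_2(2) = 1.
f(n) = 6 = O(n^(1-ε)) with ε = 1. Case 1: H(n) = Θ(n^log_b(a)) = Θ(n).

Case 1: H(n) = Θ(n)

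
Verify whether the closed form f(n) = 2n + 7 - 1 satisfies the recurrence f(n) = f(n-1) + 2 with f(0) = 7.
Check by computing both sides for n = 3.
From the recurrence with f(0) = 7:
  f(0) = 7, f(1) = 9, f(2) = 11, f(3) = 13
  so the recurrence gives f(3) = 13.
From the proposed closed form f(n) = 2n + 7 - 1:
  f(3) = 12.
The recurrence gives 13 but the closed form gives 12, so the closed form does not satisfy the recurrence.

No, the closed form is incorrect.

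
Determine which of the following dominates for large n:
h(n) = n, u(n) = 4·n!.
Comparing growth rates:
Growth-rate hierarchy: log n ≺ any polynomial ≺ any exponential cⁿ (c>1) ≺ n! ≺ nⁿ.
factorial dominates polynomial degree 1 asymptotically.

u(n) grows faster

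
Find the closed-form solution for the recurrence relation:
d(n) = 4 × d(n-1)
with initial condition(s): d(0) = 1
Recurrence: d(n) = 4 × d(n-1), initial: d(0) = 1.
Each term is 4 times the previous, so this is geometric with ratio 4. After n steps: d(n) = d(0)·4ⁿ = 4ⁿ.

d(n) = 4ⁿ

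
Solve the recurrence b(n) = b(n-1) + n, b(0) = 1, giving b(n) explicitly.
Recurrence: b(n) = b(n-1) + n, initial: b(0) = 1.
Telescoping: b(n) = b(0) + Σᵢ₌₁ⁿ i = 1 + n(n+1)/2.

b(n) = n(n+1)/2 + 1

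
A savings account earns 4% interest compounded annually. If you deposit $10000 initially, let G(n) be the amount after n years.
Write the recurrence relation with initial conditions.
Each year the balance grows by 4%, i.e. is multiplied by 1 + 4/100 = 1.04, so G(n) = 1.04 × G(n-1). The initial deposit gives G(0) = 10000.
Unrolling gives the closed form G(n) = 10000 × (1.04)ⁿ.

G(n) = 1.04 × G(n-1), G(0) = 10000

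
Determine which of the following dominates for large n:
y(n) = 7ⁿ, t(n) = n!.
Comparing growth rates:
Growth-rate hierarchy: log n ≺ any polynomial ≺ any exponential cⁿ (c>1) ≺ n! ≺ nⁿ.
factorial dominates exponential base 7 asymptotically.

t(n) grows faster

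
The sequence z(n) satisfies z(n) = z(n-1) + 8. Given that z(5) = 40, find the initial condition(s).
z(5) = z(0) + 5·8, so z(0) = 40 - 40 = 0.

z(0) = 0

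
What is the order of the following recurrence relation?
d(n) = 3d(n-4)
The order is the largest lag k for which d(n-k) appears. Here the deepest term is d(n-4), so the order is 4.

Order 4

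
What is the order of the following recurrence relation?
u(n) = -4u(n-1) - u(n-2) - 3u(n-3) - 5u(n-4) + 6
The order is the largest lag k for which u(n-k) appears. Here the deepest term is u(n-4) (the 6 term is non-homogeneous and does not affect the order), so the order is 4.

Order 4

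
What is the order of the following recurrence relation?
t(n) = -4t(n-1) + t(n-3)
The order is the largest lag k for which t(n-k) appears. Here the deepest term is t(n-3), so the order is 3.

Order 3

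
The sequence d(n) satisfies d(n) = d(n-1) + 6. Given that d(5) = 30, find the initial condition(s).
d(5) = d(0) + 5·6, so d(0) = 30 - 30 = 0.

d(0) = 0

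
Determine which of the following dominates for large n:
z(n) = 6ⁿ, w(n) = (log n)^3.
Comparing growth rates:
Growth-rate hierarchy: log n ≺ any polynomial ≺ any exponential cⁿ (c>1) ≺ n! ≺ nⁿ.
exponential base 6 dominates polylogarithmic (log n)^3 asymptotically.

z(n) grows faster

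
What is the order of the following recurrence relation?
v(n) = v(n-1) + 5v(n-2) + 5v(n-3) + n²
The order is the largest lag k for which v(n-k) appears. Here the deepest term is v(n-3) (the n² term is non-homogeneous and does not affect the order), so the order is 3.

Order 3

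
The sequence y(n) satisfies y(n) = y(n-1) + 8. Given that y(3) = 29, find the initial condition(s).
y(3) = y(0) + 3·8, so y(0) = 29 - 24 = 5.

y(0) = 5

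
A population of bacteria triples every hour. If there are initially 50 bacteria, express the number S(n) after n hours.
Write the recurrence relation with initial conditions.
Each hour multiplies the count by 3, so the count after n hours depends only on the count after n-1 hours: S(n) = 3 × S(n-1). The starting count gives S(0) = 50.
Unrolling n times gives the closed form S(n) = 50 × 3ⁿ.

S(n) = 3 × S(n-1), S(0) = 50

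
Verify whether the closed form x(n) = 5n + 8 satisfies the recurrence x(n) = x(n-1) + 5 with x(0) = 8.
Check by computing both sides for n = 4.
From the recurrence with x(0) = 8:
  x(0) = 8, x(1) = 13, x(2) = 18, x(3) = 23, x(4) = 28
  so the recurrence gives x(4) = 28.
From the proposed closed form x(n) = 5n + 8:
  x(4) = 28.
Both sides give 28 at n = 4, and the initial condition(s) match, so the closed form is consistent.

Yes, the closed form is correct.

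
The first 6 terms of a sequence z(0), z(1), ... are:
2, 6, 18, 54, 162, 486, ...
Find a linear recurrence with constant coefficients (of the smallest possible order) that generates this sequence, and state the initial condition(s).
Look for the lowest-order linear relation among consecutive terms.
Observation: each term is 3× the previous.
Check at n=2: 3·6 = 18. ✓

z(n) = 3 × z(n-1), z(0) = 2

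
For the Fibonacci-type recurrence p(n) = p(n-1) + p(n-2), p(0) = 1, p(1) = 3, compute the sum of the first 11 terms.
Computing the sequence terms: 1, 3, 4, 7, 11, 18, 29, 47, 76, 123, 199
Adding these values together:

518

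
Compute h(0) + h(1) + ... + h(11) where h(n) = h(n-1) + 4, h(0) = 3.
Computing the sequence terms: 3, 7, 11, 15, 19, 23, 27, 31, 35, 39, 43, 47
Adding these values together:

300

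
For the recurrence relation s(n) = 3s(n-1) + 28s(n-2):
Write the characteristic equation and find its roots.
Substitute s(n) = rⁿ and divide through by rⁿ⁻²: r² - 3r - 28 = 0
Factor: (r + 4)(r - 7) = 0, so r = -4, 7.
General solution: s(n) = A·(-4)ⁿ + B·7ⁿ

Characteristic: r² - 3r - 28 = 0, Roots: r = -4, 7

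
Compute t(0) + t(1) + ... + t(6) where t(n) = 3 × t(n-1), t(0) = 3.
Computing the sequence terms: 3, 9, 27, 81, 243, 729, 2187
Adding these values together:

3279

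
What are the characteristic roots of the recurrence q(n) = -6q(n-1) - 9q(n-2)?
Substitute q(n) = rⁿ and divide through by rⁿ⁻²: r² + 6r + 9 = 0
Factor: (r + 3)² = 0, so r = -3 (double root).
General solution: q(n) = (A + Bn)·(-3)ⁿ

Characteristic: r² + 6r + 9 = 0, Roots: r = -3 (double root)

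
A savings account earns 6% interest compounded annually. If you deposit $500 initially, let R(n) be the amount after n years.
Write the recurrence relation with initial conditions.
Each year the balance grows by 6%, i.e. is multiplied by 1 + 6/100 = 1.06, so R(n) = 1.06 × R(n-1). The initial deposit gives R(0) = 500.
Unrolling gives the closed form R(n) = 500 × (1.06)ⁿ.

R(n) = 1.06 × R(n-1), R(0) = 500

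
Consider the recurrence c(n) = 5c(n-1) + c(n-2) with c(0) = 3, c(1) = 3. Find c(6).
Computing the sequence terms:
3, 3, 18, 93, 483, 2508, 13023

13023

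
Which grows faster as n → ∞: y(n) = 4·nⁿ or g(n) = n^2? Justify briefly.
Comparing growth rates:
Growth-rate hierarchy: log n ≺ any polynomial ≺ any exponential cⁿ (c>1) ≺ n! ≺ nⁿ.
super-exponential nⁿ dominates polynomial degree 2 asymptotically.

y(n) grows faster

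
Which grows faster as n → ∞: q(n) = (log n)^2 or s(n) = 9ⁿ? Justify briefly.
Comparing growth rates:
Growth-rate hierarchy: log n ≺ any polynomial ≺ any exponential cⁿ (c>1) ≺ n! ≺ nⁿ.
exponential base 9 dominates polylogarithmic (log n)^2 asymptotically.

s(n) grows faster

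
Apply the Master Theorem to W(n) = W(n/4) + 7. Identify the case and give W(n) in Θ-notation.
Master Theorem template: W(n) = a·W(n/b) + f(n).
Here: a=1, b=4, f(n)=7
Compute log_b(a) = log_4(1) = 0.
f(n) = 7 = Θ(1). Case 2: W(n) = Θ(log n).

Case 2: W(n) = Θ(log n)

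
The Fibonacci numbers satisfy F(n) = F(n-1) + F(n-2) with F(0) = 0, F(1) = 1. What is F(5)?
Computing the sequence terms:
0, 1, 1, 2, 3, 5

5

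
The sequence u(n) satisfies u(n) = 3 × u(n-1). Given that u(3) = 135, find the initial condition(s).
In general u(n) = 3ⁿ · u(0). At n = 3: u(0) = u(3) / 3^3 = 135 / 27 = 5.

u(0) = 5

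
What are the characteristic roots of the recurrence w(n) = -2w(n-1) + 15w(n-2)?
Substitute w(n) = rⁿ and divide through by rⁿ⁻²: r² + 2r - 15 = 0
Factor: (r - 3)(r + 5) = 0, so r = 3, -5.
General solution: w(n) = A·3ⁿ + B·(-5)ⁿ

Characteristic: r² + 2r - 15 = 0, Roots: r = 3, -5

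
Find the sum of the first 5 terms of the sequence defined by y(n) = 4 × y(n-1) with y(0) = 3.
Computing the sequence terms: 3, 12, 48, 192, 768
Adding these values together:

1023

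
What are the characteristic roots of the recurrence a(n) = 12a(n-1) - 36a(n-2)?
Substitute a(n) = rⁿ and divide through by rⁿ⁻²: r² - 12r + 36 = 0
Factor: (r - 6)² = 0, so r = 6 (double root).
General solution: a(n) = (A + Bn)·6ⁿ

Characteristic: r² - 12r + 36 = 0, Roots: r = 6 (double root)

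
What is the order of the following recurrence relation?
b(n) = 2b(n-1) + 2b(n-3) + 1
The order is the largest lag k for which b(n-k) appears. Here the deepest term is b(n-3) (the 1 term is non-homogeneous and does not affect the order), so the order is 3.

Order 3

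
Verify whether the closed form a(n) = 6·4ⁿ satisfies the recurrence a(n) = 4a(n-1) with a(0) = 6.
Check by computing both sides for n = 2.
From the recurrence with a(0) = 6:
  a(0) = 6, a(1) = 24, a(2) = 96
  so the recurrence gives a(2) = 96.
From the proposed closed form a(n) = 6·4ⁿ:
  a(2) = 96.
Both sides give 96 at n = 2, and the initial condition(s) match, so the closed form is consistent.

Yes, the closed form is correct.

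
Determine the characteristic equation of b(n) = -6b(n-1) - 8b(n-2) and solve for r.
Substitute b(n) = rⁿ and divide through by rⁿ⁻²: r² + 6r + 8 = 0
Factor: (r + 2)(r + 4) = 0, so r = -2, -4.
General solution: b(n) = A·(-2)ⁿ + B·(-4)ⁿ

Characteristic: r² + 6r + 8 = 0, Roots: r = -2, -4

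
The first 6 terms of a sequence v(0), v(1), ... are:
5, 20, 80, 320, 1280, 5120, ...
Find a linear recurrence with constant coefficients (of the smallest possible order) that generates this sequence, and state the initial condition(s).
Look for the lowest-order linear relation among consecutive terms.
Observation: each term is 4× the previous.
Check at n=2: 4·20 = 80. ✓

v(n) = 4 × v(n-1), v(0) = 5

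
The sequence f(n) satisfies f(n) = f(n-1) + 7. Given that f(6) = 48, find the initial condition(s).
f(6) = f(0) + 6·7, so f(0) = 48 - 42 = 6.

f(0) = 6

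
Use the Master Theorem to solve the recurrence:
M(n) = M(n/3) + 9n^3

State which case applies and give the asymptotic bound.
Master Theorem template: M(n) = a·M(n/b) + f(n).
Here: a=1, b=3, f(n)=9n^3
Compute log_b(a) = log_3(1) = 0.
f(n) = 9n^3 = Ω(n^(0+ε)) with ε = 3, and the regularity condition holds (a·f(n/b) = (a/b^3)·f(n) with a/b^3 = 3^-3 < 1). Case 3: M(n) = Θ(f(n)) = Θ(n^3).

Case 3: M(n) = Θ(n^3)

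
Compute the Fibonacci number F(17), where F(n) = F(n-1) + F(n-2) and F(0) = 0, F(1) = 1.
Computing the sequence terms:
0, 1, 1, 2, 3, 5, 8, 13, 21, 34, 55, 89, 144, 233, 377, 610, 987, 1597

1597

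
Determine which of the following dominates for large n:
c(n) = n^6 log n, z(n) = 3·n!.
Comparing growth rates:
Growth-rate hierarchy: log n ≺ any polynomial ≺ any exponential cⁿ (c>1) ≺ n! ≺ nⁿ.
factorial dominates polynomial degree 6 (with log factor) asymptotically.

z(n) grows faster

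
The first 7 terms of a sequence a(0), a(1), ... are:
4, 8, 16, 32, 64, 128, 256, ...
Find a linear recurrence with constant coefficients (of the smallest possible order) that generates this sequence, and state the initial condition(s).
Look for the lowest-order linear relation among consecutive terms.
Observation: each term is 2× the previous.
Check at n=2: 2·8 = 16. ✓

a(n) = 2 × a(n-1), a(0) = 4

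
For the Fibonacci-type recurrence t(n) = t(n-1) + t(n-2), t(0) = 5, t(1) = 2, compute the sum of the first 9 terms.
Computing the sequence terms: 5, 2, 7, 9, 16, 25, 41, 66, 107
Adding these values together:

278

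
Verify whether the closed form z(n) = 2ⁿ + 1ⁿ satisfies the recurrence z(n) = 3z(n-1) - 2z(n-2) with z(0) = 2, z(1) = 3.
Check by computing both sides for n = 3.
From the recurrence with z(0) = 2, z(1) = 3:
  z(0) = 2, z(1) = 3, z(2) = 5, z(3) = 9
  so the recurrence gives z(3) = 9.
From the proposed closed form z(n) = 2ⁿ + 1ⁿ:
  z(3) = 9.
Both sides give 9 at n = 3, and the initial condition(s) match, so the closed form is consistent.

Yes, the closed form is correct.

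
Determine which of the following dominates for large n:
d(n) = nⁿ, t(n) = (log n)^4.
Comparing growth rates:
Growth-rate hierarchy: log n ≺ any polynomial ≺ any exponential cⁿ (c>1) ≺ n! ≺ nⁿ.
super-exponential nⁿ dominates polylogarithmic (log n)^4 asymptotically.

d(n) grows faster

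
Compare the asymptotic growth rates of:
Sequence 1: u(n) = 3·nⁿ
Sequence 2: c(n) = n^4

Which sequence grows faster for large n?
Comparing growth rates:
Growth-rate hierarchy: log n ≺ any polynomial ≺ any exponential cⁿ (c>1) ≺ n! ≺ nⁿ.
super-exponential nⁿ dominates polynomial degree 4 asymptotically.

u(n) grows faster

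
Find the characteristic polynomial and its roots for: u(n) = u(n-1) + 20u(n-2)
Substitute u(n) = rⁿ and divide through by rⁿ⁻²: r² - r - 20 = 0
Factor: (r - 5)(r + 4) = 0, so r = 5, -4.
General solution: u(n) = A·5ⁿ + B·(-4)ⁿ

Characteristic: r² - r - 20 = 0, Roots: r = 5, -4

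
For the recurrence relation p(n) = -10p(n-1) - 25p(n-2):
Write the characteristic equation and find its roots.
Substitute p(n) = rⁿ and divide through by rⁿ⁻²: r² + 10r + 25 = 0
Factor: (r + 5)² = 0, so r = -5 (double root).
General solution: p(n) = (A + Bn)·(-5)ⁿ

Characteristic: r² + 10r + 25 = 0, Roots: r = -5 (double root)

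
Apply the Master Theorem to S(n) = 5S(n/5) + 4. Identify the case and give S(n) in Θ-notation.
Master Theorem template: S(n) = a·S(n/b) + f(n).
Here: a=5, b=5, f(n)=4
Compute log_b(a) = log_5(5) = 1.
f(n) = 4 = O(n^(1-ε)) with ε = 1. Case 1: S(n) = Θ(n^log_b(a)) = Θ(n).

Case 1: S(n) = Θ(n)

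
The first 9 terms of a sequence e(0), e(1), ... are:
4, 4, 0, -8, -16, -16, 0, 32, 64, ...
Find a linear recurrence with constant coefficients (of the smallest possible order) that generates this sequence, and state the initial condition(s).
Look for the lowest-order linear relation among consecutive terms.
Observation: e(n) - 2·e(n-1) - (-2)·e(n-2) = 0 holds for the shown terms, and no order-1 relation e(n) = α·e(n-1) + β fits.
Check at n=3: 2·0 + (-2)·4 = -8. ✓

e(n) = 2e(n-1) - 2e(n-2), e(0) = 4, e(1) = 4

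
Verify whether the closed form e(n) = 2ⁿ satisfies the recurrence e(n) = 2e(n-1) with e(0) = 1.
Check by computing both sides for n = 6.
From the recurrence with e(0) = 1:
  e(0) = 1, e(1) = 2, e(2) = 4, e(3) = 8, e(4) = 16, e(5) = 32, e(6) = 64
  so the recurrence gives e(6) = 64.
From the proposed closed form e(n) = 2ⁿ:
  e(6) = 64.
Both sides give 64 at n = 6, and the initial condition(s) match, so the closed form is consistent.

Yes, the closed form is correct.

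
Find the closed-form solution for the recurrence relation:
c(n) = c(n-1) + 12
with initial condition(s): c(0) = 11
Recurrence: c(n) = c(n-1) + 12, initial: c(0) = 11.
Each step adds 12, so c(n) = c(0) + 12n = 12n + 11.

c(n) = 12n + 11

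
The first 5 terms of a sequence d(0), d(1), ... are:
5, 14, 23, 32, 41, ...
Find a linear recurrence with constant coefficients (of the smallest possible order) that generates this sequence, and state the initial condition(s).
Look for the lowest-order linear relation among consecutive terms.
Observation: consecutive differences are constant (= 9).
Check at n=2: 1·14 + 9 = 23. ✓

d(n) = d(n-1) + 9, d(0) = 5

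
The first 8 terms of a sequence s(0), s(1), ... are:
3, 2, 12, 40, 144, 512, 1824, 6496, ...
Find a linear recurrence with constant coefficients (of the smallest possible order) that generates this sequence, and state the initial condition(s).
Look for the lowest-order linear relation among consecutive terms.
Observation: s(n) - 3·s(n-1) - (2)·s(n-2) = 0 holds for the shown terms, and no order-1 relation s(n) = α·s(n-1) + β fits.
Check at n=3: 3·12 + (2)·2 = 40. ✓

s(n) = 3s(n-1) + 2s(n-2), s(0) = 3, s(1) = 2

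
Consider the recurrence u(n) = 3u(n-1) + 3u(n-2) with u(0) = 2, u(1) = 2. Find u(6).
Computing the sequence terms:
2, 2, 12, 42, 162, 612, 2322

2322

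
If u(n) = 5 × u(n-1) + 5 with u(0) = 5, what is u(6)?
Computing step by step:
u(0) = 5
u(1) = 5 × 5 + 5 = 30
u(2) = 5 × 30 + 5 = 155
u(3) = 5 × 155 + 5 = 780
u(4) = 5 × 780 + 5 = 3905
u(5) = 5 × 3905 + 5 = 19530
u(6) = 5 × 19530 + 5 = 97655

97655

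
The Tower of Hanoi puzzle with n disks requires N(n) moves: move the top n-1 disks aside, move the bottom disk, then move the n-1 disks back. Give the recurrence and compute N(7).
Moving n disks = move the top n-1 disks aside (N(n-1) moves) + move the largest disk (1 move) + move the n-1 disks back on top (N(n-1) moves), so N(n) = 2N(n-1) + 1, with N(1) = 1 (a single disk takes one move).
First terms: 1, 3, 7, 15, 31, 63, … — each is one less than a power of 2. Indeed N(n) + 1 = 2(N(n-1) + 1) with N(1) + 1 = 2, so N(n) + 1 = 2ⁿ and N(n) = 2ⁿ - 1.
Hence N(7) = 2^7 - 1 = 128 - 1 = 127.

N(n) = 2N(n-1) + 1, N(1) = 1; N(7) = 127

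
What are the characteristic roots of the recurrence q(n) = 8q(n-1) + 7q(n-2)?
Substitute q(n) = rⁿ and divide through by rⁿ⁻²: r² - 8r - 7 = 0
Discriminant: 8² + 4·7 = 92, not a perfect square, so by the quadratic formula r = (8 ± √92)/2.
General solution: q(n) = A·r₁ⁿ + B·r₂ⁿ where r₁,r₂ = (8 ± √92)/2

Characteristic: r² - 8r - 7 = 0, Roots: r = (8 ± √92)/2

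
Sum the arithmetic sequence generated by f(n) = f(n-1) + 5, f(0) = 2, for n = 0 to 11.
Computing the sequence terms: 2, 7, 12, 17, 22, 27, 32, 37, 42, 47, 52, 57
Adding these values together:

354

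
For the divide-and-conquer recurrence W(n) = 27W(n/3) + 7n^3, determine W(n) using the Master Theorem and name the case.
Master Theorem template: W(n) = a·W(n/b) + f(n).
Here: a=27, b=3, f(n)=7n^3
Compute log_b(a) = log_3(27) = 3.
f(n) = 7n^3 = Θ(n^3). Case 2: W(n) = Θ(n^3 log n).

Case 2: W(n) = Θ(n^3 log n)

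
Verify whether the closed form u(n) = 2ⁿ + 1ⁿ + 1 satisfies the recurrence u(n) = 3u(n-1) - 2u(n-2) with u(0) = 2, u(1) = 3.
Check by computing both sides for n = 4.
From the recurrence with u(0) = 2, u(1) = 3:
  u(0) = 2, u(1) = 3, u(2) = 5, u(3) = 9, u(4) = 17
  so the recurrence gives u(4) = 17.
From the proposed closed form u(n) = 2ⁿ + 1ⁿ + 1:
  u(4) = 18.
The recurrence gives 17 but the closed form gives 18, so the closed form does not satisfy the recurrence.

No, the closed form is incorrect.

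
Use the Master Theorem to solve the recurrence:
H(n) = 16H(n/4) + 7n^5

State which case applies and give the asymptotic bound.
Master Theorem template: H(n) = a·H(n/b) + f(n).
Here: a=16, b=4, f(n)=7n^5
Compute log_b(a) = log_4(16) = 2.
f(n) = 7n^5 = Ω(n^(2+ε)) with ε = 3, and the regularity condition holds (a·f(n/b) = (a/b^5)·f(n) with a/b^5 = 4^-3 < 1). Case 3: H(n) = Θ(f(n)) = Θ(n^5).

Case 3: H(n) = Θ(n^5)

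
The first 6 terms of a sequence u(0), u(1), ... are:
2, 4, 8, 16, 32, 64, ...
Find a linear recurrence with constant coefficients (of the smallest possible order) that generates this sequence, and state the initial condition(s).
Look for the lowest-order linear relation among consecutive terms.
Observation: each term is 2× the previous.
Check at n=2: 2·4 = 8. ✓

u(n) = 2 × u(n-1), u(0) = 2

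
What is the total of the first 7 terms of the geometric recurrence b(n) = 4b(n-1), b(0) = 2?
Computing the sequence terms: 2, 8, 32, 128, 512, 2048, 8192
Adding these values together:

10922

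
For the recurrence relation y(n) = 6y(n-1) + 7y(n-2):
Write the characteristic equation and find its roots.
Substitute y(n) = rⁿ and divide through by rⁿ⁻²: r² - 6r - 7 = 0
Factor: (r + 1)(r - 7) = 0, so r = -1, 7.
General solution: y(n) = A·(-1)ⁿ + B·7ⁿ

Characteristic: r² - 6r - 7 = 0, Roots: r = -1, 7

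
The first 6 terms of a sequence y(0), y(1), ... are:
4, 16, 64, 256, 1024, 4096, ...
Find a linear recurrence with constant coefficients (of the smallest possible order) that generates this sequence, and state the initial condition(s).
Look for the lowest-order linear relation among consecutive terms.
Observation: each term is 4× the previous.
Check at n=2: 4·16 = 64. ✓

y(n) = 4 × y(n-1), y(0) = 4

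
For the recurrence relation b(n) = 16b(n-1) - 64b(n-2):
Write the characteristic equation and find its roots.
Substitute b(n) = rⁿ and divide through by rⁿ⁻²: r² - 16r + 64 = 0
Factor: (r - 8)² = 0, so r = 8 (double root).
General solution: b(n) = (A + Bn)·8ⁿ

Characteristic: r² - 16r + 64 = 0, Roots: r = 8 (double root)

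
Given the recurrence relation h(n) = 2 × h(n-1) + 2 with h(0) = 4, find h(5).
Computing step by step:
h(0) = 4
h(1) = 2 × 4 + 2 = 10
h(2) = 2 × 10 + 2 = 22
h(3) = 2 × 22 + 2 = 46
h(4) = 2 × 46 + 2 = 94
h(5) = 2 × 94 + 2 = 190

190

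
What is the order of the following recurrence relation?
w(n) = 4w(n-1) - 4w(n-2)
The order is the largest lag k for which w(n-k) appears. Here the deepest term is w(n-2), so the order is 2.

Order 2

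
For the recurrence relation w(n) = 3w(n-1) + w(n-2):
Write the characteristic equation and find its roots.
Substitute w(n) = rⁿ and divide through by rⁿ⁻²: r² - 3r - 1 = 0
Discriminant: 3² + 4·1 = 13, not a perfect square, so by the quadratic formula r = (3 ± √13)/2.
General solution: w(n) = A·r₁ⁿ + B·r₂ⁿ where r₁,r₂ = (3 ± √13)/2

Characteristic: r² - 3r - 1 = 0, Roots: r = (3 ± √13)/2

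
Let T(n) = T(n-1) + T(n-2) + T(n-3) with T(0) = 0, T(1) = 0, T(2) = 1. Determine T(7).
Computing the sequence terms:
0, 0, 1, 1, 2, 4, 7, 13

13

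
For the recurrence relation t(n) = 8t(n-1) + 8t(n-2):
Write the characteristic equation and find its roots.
Substitute t(n) = rⁿ and divide through by rⁿ⁻²: r² - 8r - 8 = 0
Discriminant: 8² + 4·8 = 96, not a perfect square, so by the quadratic formula r = (8 ± √96)/2.
General solution: t(n) = A·r₁ⁿ + B·r₂ⁿ where r₁,r₂ = (8 ± √96)/2

Characteristic: r² - 8r - 8 = 0, Roots: r = (8 ± √96)/2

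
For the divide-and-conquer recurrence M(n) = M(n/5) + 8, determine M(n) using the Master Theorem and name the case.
Master Theorem template: M(n) = a·M(n/b) + f(n).
Here: a=1, b=5, f(n)=8
Compute log_b(a) = log_5(1) = 0.
f(n) = 8 = Θ(1). Case 2: M(n) = Θ(log n).

Case 2: M(n) = Θ(log n)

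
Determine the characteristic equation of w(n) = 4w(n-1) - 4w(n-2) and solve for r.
Substitute w(n) = rⁿ and divide through by rⁿ⁻²: r² - 4r + 4 = 0
Factor: (r - 2)² = 0, so r = 2 (double root).
General solution: w(n) = (A + Bn)·2ⁿ

Characteristic: r² - 4r + 4 = 0, Roots: r = 2 (double root)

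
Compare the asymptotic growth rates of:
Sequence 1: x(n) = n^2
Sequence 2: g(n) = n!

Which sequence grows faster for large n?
Comparing growth rates:
Growth-rate hierarchy: log n ≺ any polynomial ≺ any exponential cⁿ (c>1) ≺ n! ≺ nⁿ.
factorial dominates polynomial degree 2 asymptotically.

g(n) grows faster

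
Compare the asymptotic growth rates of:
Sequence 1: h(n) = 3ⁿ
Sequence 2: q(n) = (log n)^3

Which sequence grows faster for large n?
Comparing growth rates:
Growth-rate hierarchy: log n ≺ any polynomial ≺ any exponential cⁿ (c>1) ≺ n! ≺ nⁿ.
exponential base 3 dominates polylogarithmic (log n)^3 asymptotically.

h(n) grows faster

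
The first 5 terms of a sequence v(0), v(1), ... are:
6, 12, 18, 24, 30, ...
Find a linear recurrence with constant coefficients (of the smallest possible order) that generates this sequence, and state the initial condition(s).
Look for the lowest-order linear relation among consecutive terms.
Observation: consecutive differences are constant (= 6).
Check at n=2: 1·12 + 6 = 18. ✓

v(n) = v(n-1) + 6, v(0) = 6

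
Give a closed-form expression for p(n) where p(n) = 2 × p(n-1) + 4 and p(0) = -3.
Recurrence: p(n) = 2 × p(n-1) + 4, initial: p(0) = -3.
Try p(n) = A·2ⁿ + C. Substituting: A·2ⁿ + C = 2(A·2ⁿ⁻¹ + C) + 4 = A·2ⁿ + 2C + 4, so C = 2C + 4, giving C = -4. Then p(0) = A - 4 = -3 gives A = 1.

p(n) = 2ⁿ - 4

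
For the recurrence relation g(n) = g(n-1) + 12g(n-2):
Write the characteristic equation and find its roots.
Substitute g(n) = rⁿ and divide through by rⁿ⁻²: r² - r - 12 = 0
Factor: (r - 4)(r + 3) = 0, so r = 4, -3.
General solution: g(n) = A·4ⁿ + B·(-3)ⁿ

Characteristic: r² - r - 12 = 0, Roots: r = 4, -3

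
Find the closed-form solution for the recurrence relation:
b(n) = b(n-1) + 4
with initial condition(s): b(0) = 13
Recurrence: b(n) = b(n-1) + 4, initial: b(0) = 13.
Each step adds 4, so b(n) = b(0) + 4n = 4n + 13.

b(n) = 4n + 13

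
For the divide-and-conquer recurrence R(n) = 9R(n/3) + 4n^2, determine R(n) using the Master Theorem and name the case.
Master Theorem template: R(n) = a·R(n/b) + f(n).
Here: a=9, b=3, f(n)=4n^2
Compute log_b(a) = log_3(9) = 2.
f(n) = 4n^2 = Θ(n^2). Case 2: R(n) = Θ(n^2 log n).

Case 2: R(n) = Θ(n^2 log n)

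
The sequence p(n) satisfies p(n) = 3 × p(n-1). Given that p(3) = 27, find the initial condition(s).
In general p(n) = 3ⁿ · p(0). At n = 3: p(0) = p(3) / 3^3 = 27 / 27 = 1.

p(0) = 1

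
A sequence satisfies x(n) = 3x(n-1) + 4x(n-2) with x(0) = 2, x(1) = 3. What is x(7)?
Computing the sequence terms:
2, 3, 17, 63, 257, 1023, 4097, 16383

16383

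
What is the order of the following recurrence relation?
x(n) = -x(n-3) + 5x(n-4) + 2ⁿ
The order is the largest lag k for which x(n-k) appears. Here the deepest term is x(n-4) (the 2ⁿ term is non-homogeneous and does not affect the order), so the order is 4.

Order 4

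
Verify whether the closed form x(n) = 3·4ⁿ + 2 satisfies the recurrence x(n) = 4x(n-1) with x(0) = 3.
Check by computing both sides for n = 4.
From the recurrence with x(0) = 3:
  x(0) = 3, x(1) = 12, x(2) = 48, x(3) = 192, x(4) = 768
  so the recurrence gives x(4) = 768.
From the proposed closed form x(n) = 3·4ⁿ + 2:
  x(4) = 770.
The recurrence gives 768 but the closed form gives 770, so the closed form does not satisfy the recurrence.

No, the closed form is incorrect.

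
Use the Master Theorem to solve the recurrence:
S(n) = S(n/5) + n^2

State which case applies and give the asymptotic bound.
Master Theorem template: S(n) = a·S(n/b) + f(n).
Here: a=1, b=5, f(n)=n^2
Compute log_b(a) = log_5(1) = 0.
f(n) = n^2 = Ω(n^(0+ε)) with ε = 2, and the regularity condition holds (a·f(n/b) = (a/b^2)·f(n) with a/b^2 = 5^-2 < 1). Case 3: S(n) = Θ(f(n)) = Θ(n^2).

Case 3: S(n) = Θ(n^2)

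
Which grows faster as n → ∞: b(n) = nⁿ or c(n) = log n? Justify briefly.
Comparing growth rates:
Growth-rate hierarchy: log n ≺ any polynomial ≺ any exponential cⁿ (c>1) ≺ n! ≺ nⁿ.
super-exponential nⁿ dominates logarithmic asymptotically.

b(n) grows faster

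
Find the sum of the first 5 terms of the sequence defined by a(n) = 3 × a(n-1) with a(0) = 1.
Computing the sequence terms: 1, 3, 9, 27, 81
Adding these values together:

121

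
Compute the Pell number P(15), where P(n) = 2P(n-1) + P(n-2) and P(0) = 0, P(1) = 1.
Computing the sequence terms:
0, 1, 2, 5, 12, 29, 70, 169, 408, 985, 2378, 5741, 13860, 33461, 80782, 195025

195025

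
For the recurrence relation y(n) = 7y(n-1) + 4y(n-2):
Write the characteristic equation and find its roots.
Substitute y(n) = rⁿ and divide through by rⁿ⁻²: r² - 7r - 4 = 0
Discriminant: 7² + 4·4 = 65, not a perfect square, so by the quadratic formula r = (7 ± √65)/2.
General solution: y(n) = A·r₁ⁿ + B·r₂ⁿ where r₁,r₂ = (7 ± √65)/2

Characteristic: r² - 7r - 4 = 0, Roots: r = (7 ± √65)/2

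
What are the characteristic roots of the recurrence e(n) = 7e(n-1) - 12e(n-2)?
Substitute e(n) = rⁿ and divide through by rⁿ⁻²: r² - 7r + 12 = 0
Factor: (r - 4)(r - 3) = 0, so r = 4, 3.
General solution: e(n) = A·4ⁿ + B·3ⁿ

Characteristic: r² - 7r + 12 = 0, Roots: r = 4, 3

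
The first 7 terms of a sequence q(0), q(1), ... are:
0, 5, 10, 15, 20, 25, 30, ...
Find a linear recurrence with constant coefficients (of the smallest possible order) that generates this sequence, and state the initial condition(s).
Look for the lowest-order linear relation among consecutive terms.
Observation: consecutive differences are constant (= 5).
Check at n=2: 1·5 + 5 = 10. ✓

q(n) = q(n-1) + 5, q(0) = 0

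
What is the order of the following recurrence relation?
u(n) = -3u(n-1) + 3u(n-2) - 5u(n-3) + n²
The order is the largest lag k for which u(n-k) appears. Here the deepest term is u(n-3) (the n² term is non-homogeneous and does not affect the order), so the order is 3.

Order 3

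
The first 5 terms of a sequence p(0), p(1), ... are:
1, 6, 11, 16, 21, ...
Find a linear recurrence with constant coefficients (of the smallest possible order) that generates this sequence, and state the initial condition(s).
Look for the lowest-order linear relation among consecutive terms.
Observation: consecutive differences are constant (= 5).
Check at n=2: 1·6 + 5 = 11. ✓

p(n) = p(n-1) + 5, p(0) = 1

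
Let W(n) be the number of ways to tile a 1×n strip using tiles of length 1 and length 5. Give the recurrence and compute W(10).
Condition on the last tile: it has length 1 (leaving a 1×(n-1) strip) or length 5 (leaving a 1×(n-5) strip), so W(n) = W(n-1) + W(n-5) (order-5 linear recurrence).
For 0 ≤ i < 5 only unit tiles fit, so W(i) = 1.
Iterating the recurrence: W(5) = 2, W(6) = 3, W(7) = 4, W(8) = 5, W(9) = 6, W(10) = 8.

W(n) = W(n-1) + W(n-5), with W(i) = 1 for 0 ≤ i < 5; W(10) = 8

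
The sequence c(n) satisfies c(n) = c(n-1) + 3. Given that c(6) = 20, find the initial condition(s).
c(6) = c(0) + 6·3, so c(0) = 20 - 18 = 2.

c(0) = 2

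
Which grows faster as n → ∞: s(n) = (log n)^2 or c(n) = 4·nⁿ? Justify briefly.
Comparing growth rates:
Growth-rate hierarchy: log n ≺ any polynomial ≺ any exponential cⁿ (c>1) ≺ n! ≺ nⁿ.
super-exponential nⁿ dominates polylogarithmic (log n)^2 asymptotically.

c(n) grows faster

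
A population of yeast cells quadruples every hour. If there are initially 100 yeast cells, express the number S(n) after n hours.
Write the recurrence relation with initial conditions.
Each hour multiplies the count by 4, so the count after n hours depends only on the count after n-1 hours: S(n) = 4 × S(n-1). The starting count gives S(0) = 100.
Unrolling n times gives the closed form S(n) = 100 × 4ⁿ.

S(n) = 4 × S(n-1), S(0) = 100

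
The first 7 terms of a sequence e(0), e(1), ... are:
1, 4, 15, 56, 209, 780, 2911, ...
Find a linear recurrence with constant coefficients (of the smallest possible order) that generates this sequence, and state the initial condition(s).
Look for the lowest-order linear relation among consecutive terms.
Observation: e(n) - 4·e(n-1) - (-1)·e(n-2) = 0 holds for the shown terms, and no order-1 relation e(n) = α·e(n-1) + β fits.
Check at n=3: 4·15 + (-1)·4 = 56. ✓

e(n) = 4e(n-1) - e(n-2), e(0) = 1, e(1) = 4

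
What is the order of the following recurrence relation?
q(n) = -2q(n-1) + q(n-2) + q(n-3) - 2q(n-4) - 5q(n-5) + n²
The order is the largest lag k for which q(n-k) appears. Here the deepest term is q(n-5) (the n² term is non-homogeneous and does not affect the order), so the order is 5.

Order 5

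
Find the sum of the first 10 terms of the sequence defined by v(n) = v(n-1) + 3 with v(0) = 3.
Computing the sequence terms: 3, 6, 9, 12, 15, 18, 21, 24, 27, 30
Adding these values together:

165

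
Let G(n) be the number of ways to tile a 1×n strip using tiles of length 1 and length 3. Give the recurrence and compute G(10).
Condition on the last tile: it has length 1 (leaving a 1×(n-1) strip) or length 3 (leaving a 1×(n-3) strip), so G(n) = G(n-1) + G(n-3) (order-3 linear recurrence).
For 0 ≤ i < 3 only unit tiles fit, so G(i) = 1.
Iterating the recurrence: G(3) = 2, G(4) = 3, G(5) = 4, G(6) = 6, G(7) = 9, G(8) = 13, G(9) = 19, G(10) = 28.

G(n) = G(n-1) + G(n-3), with G(i) = 1 for 0 ≤ i < 3; G(10) = 28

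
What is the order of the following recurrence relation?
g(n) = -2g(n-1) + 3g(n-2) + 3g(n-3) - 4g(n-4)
The order is the largest lag k for which g(n-k) appears. Here the deepest term is g(n-4), so the order is 4.

Order 4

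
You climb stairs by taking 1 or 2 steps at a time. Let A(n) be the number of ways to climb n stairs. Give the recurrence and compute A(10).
Condition on the size of the last step (1 to 2): before it there were n-1, …, n-2 stairs climbed, and these cases are disjoint, so A(n) = A(n-1) + A(n-2) (Fibonacci-type sequence).
Initial conditions by direct count (compositions of i into parts ≤ 2): A(1) = 1; A(2) = 2.
Iterating the recurrence: A(3) = 3, A(4) = 5, A(5) = 8, A(6) = 13, A(7) = 21, A(8) = 34, A(9) = 55, A(10) = 89.

A(n) = A(n-1) + A(n-2), A(1) = 1, A(2) = 2; A(10) = 89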